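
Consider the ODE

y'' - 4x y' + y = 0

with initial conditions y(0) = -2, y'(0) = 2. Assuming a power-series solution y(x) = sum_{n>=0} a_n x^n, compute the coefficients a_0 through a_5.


Ansatz: y(x) = sum_{n>=0} a_n x^n, so y'(x) = sum_{n>=1} n a_n x^(n-1) and y''(x) = sum_{n>=2} n(n-1) a_n x^(n-2).
Substitute into P(x) y'' + Q(x) y' + R(x) y = 0 with P(x) = 1, Q(x) = -4x, R(x) = 1, and match powers of x.
Initial conditions: a_0 = -2, a_1 = 2.
Setting the coefficient of each power of x to zero and solving order by order (substituting the coefficients already found):
  x^0: 2 a_2 + a_0 = 0  ->  2 a_2 = -a_0 = 2  ->  a_2 = 1
  x^1: 6 a_3 - 3 a_1 = 0  ->  6 a_3 = 3 a_1 = 6  ->  a_3 = 1
  x^2: 12 a_4 - 7 a_2 = 0  ->  12 a_4 = 7 a_2 = 7  ->  a_4 = 7/12
  x^3: 20 a_5 - 11 a_3 = 0  ->  20 a_5 = 11 a_3 = 11  ->  a_5 = 11/20
Truncated series: y(x) = -2 + 2 x + x^2 + x^3 + (7/12) x^4 + (11/20) x^5 + O(x^6).

a_0 = -2; a_1 = 2; a_2 = 1; a_3 = 1; a_4 = 7/12; a_5 = 11/20


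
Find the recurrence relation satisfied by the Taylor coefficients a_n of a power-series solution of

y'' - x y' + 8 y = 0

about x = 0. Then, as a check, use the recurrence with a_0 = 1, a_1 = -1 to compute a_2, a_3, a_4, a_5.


Substitute y = sum_n a_n x^n.
y''(x) has coefficient (n+2)(n+1) a_{n+2} at x^n;
-x y'(x) has coefficient -n a_n at x^n (shift);
8 y(x) has coefficient 8 a_n at x^n.
Matching x^n: (n+2)(n+1) a_{n+2} + (-n + 8) a_n = 0.
Thus a_{n+2} = (n - 8) / ((n+1)(n+2)) * a_n.

Check with a_0 = 1, a_1 = -1 (apply the recurrence for n = 0, 1, 2, 3): a_0 = 1, a_1 = -1, a_2 = -4, a_3 = 7/6, a_4 = 2, a_5 = -7/24.

a_(n+2) = (n - 8) / ((n+1)(n+2)) * a_n; check: a_0 = 1, a_1 = -1, a_2 = -4, a_3 = 7/6, a_4 = 2, a_5 = -7/24


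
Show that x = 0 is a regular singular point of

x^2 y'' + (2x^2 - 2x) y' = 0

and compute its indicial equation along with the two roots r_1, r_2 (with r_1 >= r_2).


Divide by x^2 to reach normal form y'' + P_1(x) y' + P_2(x) y = 0 with P_1(x) = 2 - 2/x and P_2(x) = 0.
x = 0 is a singular point because the y'-coefficient 2 - 2/x has a pole at x = 0.
It is a regular singular point because x P_1(x) = p(x) = 2x - 2 and x^2 P_2(x) = q(x) = 0 are polynomials, hence analytic at x = 0.
p(0) = -2,  q(0) = 0.
Indicial equation: r(r-1) + p(0) r + q(0) = 0, i.e. r^2 + (p(0) - 1) r + q(0) = 0, i.e. r^2 - 3 r = 0.
Discriminant: (-3)^2 - 4(0) = 9, so r = (3 ± 3)/2.
Solving: r_1 = 3, r_2 = 0.

indicial: r^2 - 3 r = 0; roots r_1 = 3, r_2 = 0


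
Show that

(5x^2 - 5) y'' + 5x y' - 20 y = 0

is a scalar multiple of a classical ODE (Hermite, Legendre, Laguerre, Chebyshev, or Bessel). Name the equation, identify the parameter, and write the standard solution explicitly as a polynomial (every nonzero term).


All three coefficients share the factor -5; dividing through by -5 gives  (1 - x^2) y'' - x y' + 4 y = 0.
This matches the Chebyshev equation (1 - x^2) y'' - x y' + n^2 y = 0 (note the -x y' term, not -2x y') with n^2 = 4, so n = 2; the polynomial solution is T_2(x).
With y = sum_k a_k x^k, matching x^k gives (k+2)(k+1) a_{k+2} = (k^2 - n^2) a_k = (k - 2)(k + 2) a_k. The right side vanishes at k = 2, so the series with the parity of 2 terminates at degree 2.
Standard normalization: leading coefficient of T_n is 2^(n-1), so a_2 = 2^1 = 2. Work downward with a_k = (k+1)(k+2) a_{k+2} / ((k - 2)(k + 2)):
  a_0 = (1)(2)(2) / ((0 - 2)(0 + 2)) = 4/(-4) = -1
Hence T_2(x) = 2 x^2 - 1.

T_2(x); series = 2 x^2 - 1


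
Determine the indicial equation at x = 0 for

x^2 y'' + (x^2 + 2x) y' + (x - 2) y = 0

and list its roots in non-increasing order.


Divide by x^2 to reach normal form y'' + P_1(x) y' + P_2(x) y = 0 with P_1(x) = 1 + 2/x and P_2(x) = 1/x - 2/x^2.
x = 0 is a singular point because the y'-coefficient 1 + 2/x has a pole at x = 0 and the y-coefficient 1/x - 2/x^2 has a pole at x = 0.
It is a regular singular point because x P_1(x) = p(x) = x + 2 and x^2 P_2(x) = q(x) = x - 2 are polynomials, hence analytic at x = 0.
p(0) = 2,  q(0) = -2.
Indicial equation: r(r-1) + p(0) r + q(0) = 0, i.e. r^2 + (p(0) - 1) r + q(0) = 0, i.e. r^2 + 1 r - 2 = 0.
Discriminant: (1)^2 - 4(-2) = 9, so r = (-1 ± 3)/2.
Solving: r_1 = 1, r_2 = -2.

indicial: r^2 + 1 r - 2 = 0; roots r_1 = 1, r_2 = -2


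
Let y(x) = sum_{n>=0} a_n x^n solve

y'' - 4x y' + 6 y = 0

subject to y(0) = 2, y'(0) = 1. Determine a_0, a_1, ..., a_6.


Ansatz: y(x) = sum_{n>=0} a_n x^n, so y'(x) = sum_{n>=1} n a_n x^(n-1) and y''(x) = sum_{n>=2} n(n-1) a_n x^(n-2).
Substitute into P(x) y'' + Q(x) y' + R(x) y = 0 with P(x) = 1, Q(x) = -4x, R(x) = 6, and match powers of x.
Initial conditions: a_0 = 2, a_1 = 1.
Setting the coefficient of each power of x to zero and solving order by order (substituting the coefficients already found):
  x^0: 2 a_2 + 6 a_0 = 0  ->  2 a_2 = -6 a_0 = -12  ->  a_2 = -6
  x^1: 6 a_3 + 2 a_1 = 0  ->  6 a_3 = -2 a_1 = -2  ->  a_3 = -1/3
  x^2: 12 a_4 - 2 a_2 = 0  ->  12 a_4 = 2 a_2 = -12  ->  a_4 = -1
  x^3: 20 a_5 - 6 a_3 = 0  ->  20 a_5 = 6 a_3 = -2  ->  a_5 = -1/10
  x^4: 30 a_6 - 10 a_4 = 0  ->  30 a_6 = 10 a_4 = -10  ->  a_6 = -1/3
Truncated series: y(x) = 2 + x - 6 x^2 - (1/3) x^3 - x^4 - (1/10) x^5 - (1/3) x^6 + O(x^7).

a_0 = 2; a_1 = 1; a_2 = -6; a_3 = -1/3; a_4 = -1; a_5 = -1/10; a_6 = -1/3


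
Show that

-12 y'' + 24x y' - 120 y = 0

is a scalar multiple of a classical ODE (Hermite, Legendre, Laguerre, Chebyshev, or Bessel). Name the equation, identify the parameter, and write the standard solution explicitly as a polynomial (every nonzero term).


All three coefficients share the factor -12; dividing through by -12 gives  y'' - 2x y' + 10 y = 0.
This matches the Hermite equation y'' - 2x y' + 2n y = 0 with 2n = 10, so n = 5; the polynomial solution is H_5(x).
With y = sum_k a_k x^k, matching x^k gives (k+2)(k+1) a_{k+2} = 2(k - n) a_k = 2(k - 5) a_k. The right side vanishes at k = 5, so the series with the parity of 5 terminates at degree 5.
Standard normalization: leading coefficient of H_n is 2^n, so a_5 = 2^5 = 32. Work downward with a_k = (k+1)(k+2) a_{k+2} / (2(k - n)):
  a_3 = (4)(5)(32) / (2(3 - 5)) = 640/(-4) = -160
  a_1 = (2)(3)(-160) / (2(1 - 5)) = -960/(-8) = 120
Hence H_5(x) = 32 x^5 - 160 x^3 + 120 x.

H_5(x); series = 32 x^5 - 160 x^3 + 120 x


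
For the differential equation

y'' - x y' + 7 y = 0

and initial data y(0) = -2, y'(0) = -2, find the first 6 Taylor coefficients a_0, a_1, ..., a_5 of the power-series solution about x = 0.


Ansatz: y(x) = sum_{n>=0} a_n x^n, so y'(x) = sum_{n>=1} n a_n x^(n-1) and y''(x) = sum_{n>=2} n(n-1) a_n x^(n-2).
Substitute into P(x) y'' + Q(x) y' + R(x) y = 0 with P(x) = 1, Q(x) = -x, R(x) = 7, and match powers of x.
Initial conditions: a_0 = -2, a_1 = -2.
Setting the coefficient of each power of x to zero and solving order by order (substituting the coefficients already found):
  x^0: 2 a_2 + 7 a_0 = 0  ->  2 a_2 = -7 a_0 = 14  ->  a_2 = 7
  x^1: 6 a_3 + 6 a_1 = 0  ->  6 a_3 = -6 a_1 = 12  ->  a_3 = 2
  x^2: 12 a_4 + 5 a_2 = 0  ->  12 a_4 = -5 a_2 = -35  ->  a_4 = -35/12
  x^3: 20 a_5 + 4 a_3 = 0  ->  20 a_5 = -4 a_3 = -8  ->  a_5 = -2/5
Truncated series: y(x) = -2 - 2 x + 7 x^2 + 2 x^3 - (35/12) x^4 - (2/5) x^5 + O(x^6).

a_0 = -2; a_1 = -2; a_2 = 7; a_3 = 2; a_4 = -35/12; a_5 = -2/5


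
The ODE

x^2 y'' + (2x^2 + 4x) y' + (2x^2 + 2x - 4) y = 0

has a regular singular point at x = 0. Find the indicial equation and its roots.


Divide by x^2 to reach normal form y'' + P_1(x) y' + P_2(x) y = 0 with P_1(x) = 2 + 4/x and P_2(x) = 2 + 2/x - 4/x^2.
x = 0 is a singular point because the y'-coefficient 2 + 4/x has a pole at x = 0 and the y-coefficient 2 + 2/x - 4/x^2 has a pole at x = 0.
It is a regular singular point because x P_1(x) = p(x) = 2x + 4 and x^2 P_2(x) = q(x) = 2x^2 + 2x - 4 are polynomials, hence analytic at x = 0.
p(0) = 4,  q(0) = -4.
Indicial equation: r(r-1) + p(0) r + q(0) = 0, i.e. r^2 + (p(0) - 1) r + q(0) = 0, i.e. r^2 + 3 r - 4 = 0.
Discriminant: (3)^2 - 4(-4) = 25, so r = (-3 ± 5)/2.
Solving: r_1 = 1, r_2 = -4.

indicial: r^2 + 3 r - 4 = 0; roots r_1 = 1, r_2 = -4


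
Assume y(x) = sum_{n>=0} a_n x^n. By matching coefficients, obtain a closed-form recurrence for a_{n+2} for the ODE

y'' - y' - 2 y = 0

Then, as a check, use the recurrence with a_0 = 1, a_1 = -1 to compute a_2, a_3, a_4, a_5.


Substitute y = sum_n a_n x^n.
y''(x) has coefficient (n+2)(n+1) a_{n+2} at x^n;
-y'(x) has coefficient -(n+1) a_{n+1} at x^n;
-2 y(x) has coefficient -2 a_n at x^n.
Matching x^n: (n+2)(n+1) a_{n+2} - (n+1) a_{n+1} - 2 a_n = 0.
Thus a_{n+2} = [(n+1) a_{n+1} + 2 a_n] / ((n+1)(n+2)).

Check with a_0 = 1, a_1 = -1 (apply the recurrence for n = 0, 1, 2, 3): a_0 = 1, a_1 = -1, a_2 = 1/2, a_3 = -1/6, a_4 = 1/24, a_5 = -1/120.

a_(n+2) = [(n+1) a_(n+1) + 2 a_n] / ((n+1)(n+2)); check: a_0 = 1, a_1 = -1, a_2 = 1/2, a_3 = -1/6, a_4 = 1/24, a_5 = -1/120


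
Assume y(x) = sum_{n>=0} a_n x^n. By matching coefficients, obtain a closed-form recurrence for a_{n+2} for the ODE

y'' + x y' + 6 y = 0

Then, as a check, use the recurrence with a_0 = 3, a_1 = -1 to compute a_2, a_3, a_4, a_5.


Substitute y = sum_n a_n x^n.
y''(x) has coefficient (n+2)(n+1) a_{n+2} at x^n;
x y'(x) has coefficient n a_n at x^n (shift);
6 y(x) has coefficient 6 a_n at x^n.
Matching x^n: (n+2)(n+1) a_{n+2} + (n + 6) a_n = 0.
Thus a_{n+2} = (-n - 6) / ((n+1)(n+2)) * a_n.

Check with a_0 = 3, a_1 = -1 (apply the recurrence for n = 0, 1, 2, 3): a_0 = 3, a_1 = -1, a_2 = -9, a_3 = 7/6, a_4 = 6, a_5 = -21/40.

a_(n+2) = (-n - 6) / ((n+1)(n+2)) * a_n; check: a_0 = 3, a_1 = -1, a_2 = -9, a_3 = 7/6, a_4 = 6, a_5 = -21/40


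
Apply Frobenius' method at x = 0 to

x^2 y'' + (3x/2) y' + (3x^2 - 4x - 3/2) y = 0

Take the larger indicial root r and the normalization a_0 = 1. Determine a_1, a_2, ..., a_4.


Write in Frobenius form y'' + (p(x)/x) y' + (q(x)/x^2) y = 0:
  p(x) = 3/2,  q(x) = 3x^2 - 4x - 3/2.
Indicial equation: r(r-1) + (3/2) r + (-3/2) = 0 -> roots r_1 = 1, r_2 = -3/2.
Take r = r_1 = 1. Let y(x) = x^r sum_{n>=0} a_n x^n with a_0 = 1.
Substitute y = x^r sum a_n x^n and match x^{r+n}. The recurrence is
  D(n) a_n - 4 a_{n-1} + 3 a_{n-2} = 0,  where D(n) = (r+n)(r+n-1) + (3/2)(r+n) + (-3/2).
  a_n = [4 a_{n-1} - 3 a_{n-2}] / D(n).
Since the indicial polynomial factors as (r - r_1)(r - r_2), D(n) = (r_1 + n - r_1)(r_1 + n - r_2) = n(n + 5/2).
Evaluating step by step (a_0 = 1):
  n = 1: D(1) = 1(1 + 5/2) = 7/2; numerator = 4(1) = 4; a_1 = (4)/(7/2) = 8/7
  n = 2: D(2) = 2(2 + 5/2) = 9; numerator = 4(8/7) - 3(1) = 11/7; a_2 = (11/7)/(9) = 11/63
  n = 3: D(3) = 3(3 + 5/2) = 33/2; numerator = 4(11/63) - 3(8/7) = -172/63; a_3 = (-172/63)/(33/2) = -344/2079
  n = 4: D(4) = 4(4 + 5/2) = 26; numerator = 4(-344/2079) - 3(11/63) = -2465/2079; a_4 = (-2465/2079)/(26) = -2465/54054

r = 1; a_0 = 1; a_1 = 8/7; a_2 = 11/63; a_3 = -344/2079; a_4 = -2465/54054


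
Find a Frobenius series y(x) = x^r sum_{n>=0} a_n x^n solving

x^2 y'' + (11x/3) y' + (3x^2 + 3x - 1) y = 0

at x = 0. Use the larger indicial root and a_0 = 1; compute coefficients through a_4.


Write in Frobenius form y'' + (p(x)/x) y' + (q(x)/x^2) y = 0:
  p(x) = 11/3,  q(x) = 3x^2 + 3x - 1.
Indicial equation: r(r-1) + (11/3) r + (-1) = 0 -> roots r_1 = 1/3, r_2 = -3.
Take r = r_1 = 1/3. Let y(x) = x^r sum_{n>=0} a_n x^n with a_0 = 1.
Substitute y = x^r sum a_n x^n and match x^{r+n}. The recurrence is
  D(n) a_n + 3 a_{n-1} + 3 a_{n-2} = 0,  where D(n) = (r+n)(r+n-1) + (11/3)(r+n) + (-1).
  a_n = [-3 a_{n-1} - 3 a_{n-2}] / D(n).
Since the indicial polynomial factors as (r - r_1)(r - r_2), D(n) = (r_1 + n - r_1)(r_1 + n - r_2) = n(n + 10/3).
Evaluating step by step (a_0 = 1):
  n = 1: D(1) = 1(1 + 10/3) = 13/3; numerator = -3(1) = -3; a_1 = (-3)/(13/3) = -9/13
  n = 2: D(2) = 2(2 + 10/3) = 32/3; numerator = -3(-9/13) - 3(1) = -12/13; a_2 = (-12/13)/(32/3) = -9/104
  n = 3: D(3) = 3(3 + 10/3) = 19; numerator = -3(-9/104) - 3(-9/13) = 243/104; a_3 = (243/104)/(19) = 243/1976
  n = 4: D(4) = 4(4 + 10/3) = 88/3; numerator = -3(243/1976) - 3(-9/104) = -27/247; a_4 = (-27/247)/(88/3) = -81/21736

r = 1/3; a_0 = 1; a_1 = -9/13; a_2 = -9/104; a_3 = 243/1976; a_4 = -81/21736


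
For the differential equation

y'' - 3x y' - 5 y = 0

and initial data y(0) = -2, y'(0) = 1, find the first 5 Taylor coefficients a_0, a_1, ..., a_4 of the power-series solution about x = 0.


Ansatz: y(x) = sum_{n>=0} a_n x^n, so y'(x) = sum_{n>=1} n a_n x^(n-1) and y''(x) = sum_{n>=2} n(n-1) a_n x^(n-2).
Substitute into P(x) y'' + Q(x) y' + R(x) y = 0 with P(x) = 1, Q(x) = -3x, R(x) = -5, and match powers of x.
Initial conditions: a_0 = -2, a_1 = 1.
Setting the coefficient of each power of x to zero and solving order by order (substituting the coefficients already found):
  x^0: 2 a_2 - 5 a_0 = 0  ->  2 a_2 = 5 a_0 = -10  ->  a_2 = -5
  x^1: 6 a_3 - 8 a_1 = 0  ->  6 a_3 = 8 a_1 = 8  ->  a_3 = 4/3
  x^2: 12 a_4 - 11 a_2 = 0  ->  12 a_4 = 11 a_2 = -55  ->  a_4 = -55/12
Truncated series: y(x) = -2 + x - 5 x^2 + (4/3) x^3 - (55/12) x^4 + O(x^5).

a_0 = -2; a_1 = 1; a_2 = -5; a_3 = 4/3; a_4 = -55/12


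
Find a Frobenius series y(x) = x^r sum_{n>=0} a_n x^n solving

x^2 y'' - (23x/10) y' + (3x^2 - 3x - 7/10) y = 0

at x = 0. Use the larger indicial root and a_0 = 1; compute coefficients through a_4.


Write in Frobenius form y'' + (p(x)/x) y' + (q(x)/x^2) y = 0:
  p(x) = -23/10,  q(x) = 3x^2 - 3x - 7/10.
Indicial equation: r(r-1) + (-23/10) r + (-7/10) = 0 -> roots r_1 = 7/2, r_2 = -1/5.
Take r = r_1 = 7/2. Let y(x) = x^r sum_{n>=0} a_n x^n with a_0 = 1.
Substitute y = x^r sum a_n x^n and match x^{r+n}. The recurrence is
  D(n) a_n - 3 a_{n-1} + 3 a_{n-2} = 0,  where D(n) = (r+n)(r+n-1) + (-23/10)(r+n) + (-7/10).
  a_n = [3 a_{n-1} - 3 a_{n-2}] / D(n).
Since the indicial polynomial factors as (r - r_1)(r - r_2), D(n) = (r_1 + n - r_1)(r_1 + n - r_2) = n(n + 37/10).
Evaluating step by step (a_0 = 1):
  n = 1: D(1) = 1(1 + 37/10) = 47/10; numerator = 3(1) = 3; a_1 = (3)/(47/10) = 30/47
  n = 2: D(2) = 2(2 + 37/10) = 57/5; numerator = 3(30/47) - 3(1) = -51/47; a_2 = (-51/47)/(57/5) = -85/893
  n = 3: D(3) = 3(3 + 37/10) = 201/10; numerator = 3(-85/893) - 3(30/47) = -1965/893; a_3 = (-1965/893)/(201/10) = -6550/59831
  n = 4: D(4) = 4(4 + 37/10) = 154/5; numerator = 3(-6550/59831) - 3(-85/893) = -135/3149; a_4 = (-135/3149)/(154/5) = -675/484946

r = 7/2; a_0 = 1; a_1 = 30/47; a_2 = -85/893; a_3 = -6550/59831; a_4 = -675/484946


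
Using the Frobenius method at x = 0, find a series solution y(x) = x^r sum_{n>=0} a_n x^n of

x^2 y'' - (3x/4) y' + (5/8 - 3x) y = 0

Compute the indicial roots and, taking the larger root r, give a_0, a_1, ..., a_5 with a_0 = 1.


Write in Frobenius form y'' + (p(x)/x) y' + (q(x)/x^2) y = 0:
  p(x) = -3/4,  q(x) = 5/8 - 3x.
Indicial equation: r(r-1) + (-3/4) r + (5/8) = 0 -> roots r_1 = 5/4, r_2 = 1/2.
Take r = r_1 = 5/4. Let y(x) = x^r sum_{n>=0} a_n x^n with a_0 = 1.
Substitute y = x^r sum a_n x^n and match x^{r+n}. The recurrence is
  D(n) a_n - 3 a_{n-1} = 0,  where D(n) = (r+n)(r+n-1) + (-3/4)(r+n) + (5/8).
  a_n = 3 / D(n) * a_{n-1}.
Since the indicial polynomial factors as (r - r_1)(r - r_2), D(n) = (r_1 + n - r_1)(r_1 + n - r_2) = n(n + 3/4).
Evaluating step by step (a_0 = 1):
  n = 1: D(1) = 1(1 + 3/4) = 7/4; numerator = 3(1) = 3; a_1 = (3)/(7/4) = 12/7
  n = 2: D(2) = 2(2 + 3/4) = 11/2; numerator = 3(12/7) = 36/7; a_2 = (36/7)/(11/2) = 72/77
  n = 3: D(3) = 3(3 + 3/4) = 45/4; numerator = 3(72/77) = 216/77; a_3 = (216/77)/(45/4) = 96/385
  n = 4: D(4) = 4(4 + 3/4) = 19; numerator = 3(96/385) = 288/385; a_4 = (288/385)/(19) = 288/7315
  n = 5: D(5) = 5(5 + 3/4) = 115/4; numerator = 3(288/7315) = 864/7315; a_5 = (864/7315)/(115/4) = 3456/841225

r = 5/4; a_0 = 1; a_1 = 12/7; a_2 = 72/77; a_3 = 96/385; a_4 = 288/7315; a_5 = 3456/841225


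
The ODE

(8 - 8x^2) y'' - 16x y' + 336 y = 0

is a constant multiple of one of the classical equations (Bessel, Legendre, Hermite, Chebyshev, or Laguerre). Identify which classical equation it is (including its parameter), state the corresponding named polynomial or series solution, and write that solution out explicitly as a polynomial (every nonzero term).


All three coefficients share the factor 8; dividing through by 8 gives  (1 - x^2) y'' - 2x y' + 42 y = 0.
This matches the Legendre equation (1 - x^2) y'' - 2x y' + n(n+1) y = 0 (note the -2x y' term) with n(n+1) = 42, so n = 6; the polynomial solution is P_6(x).
With y = sum_k a_k x^k, matching x^k gives (k+2)(k+1) a_{k+2} = [k(k+1) - n(n+1)] a_k = (k - 6)(k + 7) a_k. The right side vanishes at k = 6, so the series with the parity of 6 terminates at degree 6.
Standard normalization (P_n(1) = 1): leading coefficient (2n)!/(2^n (n!)^2) = 479001600/(64*518400) = 231/16, so a_6 = 231/16. Work downward with a_k = (k+1)(k+2) a_{k+2} / ((k - 6)(k + 7)):
  a_4 = (5)(6)(231/16) / ((4 - 6)(4 + 7)) = (3465/8)/(-22) = -315/16
  a_2 = (3)(4)(-315/16) / ((2 - 6)(2 + 7)) = (-945/4)/(-36) = 105/16
  a_0 = (1)(2)(105/16) / ((0 - 6)(0 + 7)) = (105/8)/(-42) = -5/16
Hence P_6(x) = 231 x^6/16 - 315 x^4/16 + 105 x^2/16 - 5/16.

P_6(x); series = 231 x^6/16 - 315 x^4/16 + 105 x^2/16 - 5/16


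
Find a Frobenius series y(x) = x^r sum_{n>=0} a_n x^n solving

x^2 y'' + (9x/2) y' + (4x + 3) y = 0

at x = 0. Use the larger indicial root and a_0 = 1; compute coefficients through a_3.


Write in Frobenius form y'' + (p(x)/x) y' + (q(x)/x^2) y = 0:
  p(x) = 9/2,  q(x) = 4x + 3.
Indicial equation: r(r-1) + (9/2) r + (3) = 0 -> roots r_1 = -3/2, r_2 = -2.
Take r = r_1 = -3/2. Let y(x) = x^r sum_{n>=0} a_n x^n with a_0 = 1.
Substitute y = x^r sum a_n x^n and match x^{r+n}. The recurrence is
  D(n) a_n + 4 a_{n-1} = 0,  where D(n) = (r+n)(r+n-1) + (9/2)(r+n) + (3).
  a_n = -4 / D(n) * a_{n-1}.
Since the indicial polynomial factors as (r - r_1)(r - r_2), D(n) = (r_1 + n - r_1)(r_1 + n - r_2) = n(n + 1/2).
Evaluating step by step (a_0 = 1):
  n = 1: D(1) = 1(1 + 1/2) = 3/2; numerator = -4(1) = -4; a_1 = (-4)/(3/2) = -8/3
  n = 2: D(2) = 2(2 + 1/2) = 5; numerator = -4(-8/3) = 32/3; a_2 = (32/3)/(5) = 32/15
  n = 3: D(3) = 3(3 + 1/2) = 21/2; numerator = -4(32/15) = -128/15; a_3 = (-128/15)/(21/2) = -256/315

r = -3/2; a_0 = 1; a_1 = -8/3; a_2 = 32/15; a_3 = -256/315


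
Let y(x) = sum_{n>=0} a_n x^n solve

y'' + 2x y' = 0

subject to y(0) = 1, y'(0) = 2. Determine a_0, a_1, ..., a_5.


Ansatz: y(x) = sum_{n>=0} a_n x^n, so y'(x) = sum_{n>=1} n a_n x^(n-1) and y''(x) = sum_{n>=2} n(n-1) a_n x^(n-2).
Substitute into P(x) y'' + Q(x) y' + R(x) y = 0 with P(x) = 1, Q(x) = 2x, R(x) = 0, and match powers of x.
Initial conditions: a_0 = 1, a_1 = 2.
Setting the coefficient of each power of x to zero and solving order by order (substituting the coefficients already found):
  x^0: 2 a_2 = 0  ->  a_2 = 0
  x^1: 6 a_3 + 2 a_1 = 0  ->  6 a_3 = -2 a_1 = -4  ->  a_3 = -2/3
  x^2: 12 a_4 + 4 a_2 = 0  ->  12 a_4 = -4 a_2 = 0  ->  a_4 = 0
  x^3: 20 a_5 + 6 a_3 = 0  ->  20 a_5 = -6 a_3 = 4  ->  a_5 = 1/5
Truncated series: y(x) = 1 + 2 x - (2/3) x^3 + (1/5) x^5 + O(x^6).

a_0 = 1; a_1 = 2; a_2 = 0; a_3 = -2/3; a_4 = 0; a_5 = 1/5


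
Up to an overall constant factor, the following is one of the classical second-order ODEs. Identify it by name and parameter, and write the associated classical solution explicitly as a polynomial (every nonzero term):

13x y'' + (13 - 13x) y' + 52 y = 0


All three coefficients share the factor 13; dividing through by 13 gives  x y'' + (1 - x) y' + 4 y = 0.
This matches the Laguerre equation x y'' + (1 - x) y' + n y = 0 with n = 4; the polynomial solution is L_4(x).
With y = sum_k a_k x^k, matching x^k gives (k+1)k a_{k+1} + (k+1) a_{k+1} - k a_k + n a_k = 0, i.e. (k+1)^2 a_{k+1} = (k - n) a_k = (k - 4) a_k. The right side vanishes at k = 4, so the series terminates at degree 4.
Standard normalization L_n(0) = 1 gives a_0 = 1. Work upward with a_{k+1} = (k - 4) a_k / (k+1)^2:
  a_1 = (0 - 4)(1) / 1^2 = -4/1 = -4
  a_2 = (1 - 4)(-4) / 2^2 = 12/4 = 3
  a_3 = (2 - 4)(3) / 3^2 = -6/9 = -2/3
  a_4 = (3 - 4)(-2/3) / 4^2 = (2/3)/16 = 1/24
Hence L_4(x) = x^4/24 - 2 x^3/3 + 3 x^2 - 4 x + 1.

L_4(x); series = x^4/24 - 2 x^3/3 + 3 x^2 - 4 x + 1


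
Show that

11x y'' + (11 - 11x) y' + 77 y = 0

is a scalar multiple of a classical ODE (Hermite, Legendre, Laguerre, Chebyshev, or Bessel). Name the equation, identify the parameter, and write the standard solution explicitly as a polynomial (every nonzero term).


All three coefficients share the factor 11; dividing through by 11 gives  x y'' + (1 - x) y' + 7 y = 0.
This matches the Laguerre equation x y'' + (1 - x) y' + n y = 0 with n = 7; the polynomial solution is L_7(x).
With y = sum_k a_k x^k, matching x^k gives (k+1)k a_{k+1} + (k+1) a_{k+1} - k a_k + n a_k = 0, i.e. (k+1)^2 a_{k+1} = (k - n) a_k = (k - 7) a_k. The right side vanishes at k = 7, so the series terminates at degree 7.
Standard normalization L_n(0) = 1 gives a_0 = 1. Work upward with a_{k+1} = (k - 7) a_k / (k+1)^2:
  a_1 = (0 - 7)(1) / 1^2 = -7/1 = -7
  a_2 = (1 - 7)(-7) / 2^2 = 42/4 = 21/2
  a_3 = (2 - 7)(21/2) / 3^2 = (-105/2)/9 = -35/6
  a_4 = (3 - 7)(-35/6) / 4^2 = (70/3)/16 = 35/24
  a_5 = (4 - 7)(35/24) / 5^2 = (-35/8)/25 = -7/40
  a_6 = (5 - 7)(-7/40) / 6^2 = (7/20)/36 = 7/720
  a_7 = (6 - 7)(7/720) / 7^2 = (-7/720)/49 = -1/5040
Hence L_7(x) = -x^7/5040 + 7 x^6/720 - 7 x^5/40 + 35 x^4/24 - 35 x^3/6 + 21 x^2/2 - 7 x + 1.

L_7(x); series = -x^7/5040 + 7 x^6/720 - 7 x^5/40 + 35 x^4/24 - 35 x^3/6 + 21 x^2/2 - 7 x + 1


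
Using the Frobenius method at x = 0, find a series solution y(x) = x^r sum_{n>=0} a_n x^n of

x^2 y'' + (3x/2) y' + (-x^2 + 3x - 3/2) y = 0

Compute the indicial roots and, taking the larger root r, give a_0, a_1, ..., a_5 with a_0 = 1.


Write in Frobenius form y'' + (p(x)/x) y' + (q(x)/x^2) y = 0:
  p(x) = 3/2,  q(x) = -x^2 + 3x - 3/2.
Indicial equation: r(r-1) + (3/2) r + (-3/2) = 0 -> roots r_1 = 1, r_2 = -3/2.
Take r = r_1 = 1. Let y(x) = x^r sum_{n>=0} a_n x^n with a_0 = 1.
Substitute y = x^r sum a_n x^n and match x^{r+n}. The recurrence is
  D(n) a_n + 3 a_{n-1} - 1 a_{n-2} = 0,  where D(n) = (r+n)(r+n-1) + (3/2)(r+n) + (-3/2).
  a_n = [-3 a_{n-1} + 1 a_{n-2}] / D(n).
Since the indicial polynomial factors as (r - r_1)(r - r_2), D(n) = (r_1 + n - r_1)(r_1 + n - r_2) = n(n + 5/2).
Evaluating step by step (a_0 = 1):
  n = 1: D(1) = 1(1 + 5/2) = 7/2; numerator = -3(1) = -3; a_1 = (-3)/(7/2) = -6/7
  n = 2: D(2) = 2(2 + 5/2) = 9; numerator = -3(-6/7) + 1(1) = 25/7; a_2 = (25/7)/(9) = 25/63
  n = 3: D(3) = 3(3 + 5/2) = 33/2; numerator = -3(25/63) + 1(-6/7) = -43/21; a_3 = (-43/21)/(33/2) = -86/693
  n = 4: D(4) = 4(4 + 5/2) = 26; numerator = -3(-86/693) + 1(25/63) = 533/693; a_4 = (533/693)/(26) = 41/1386
  n = 5: D(5) = 5(5 + 5/2) = 75/2; numerator = -3(41/1386) + 1(-86/693) = -295/1386; a_5 = (-295/1386)/(75/2) = -59/10395

r = 1; a_0 = 1; a_1 = -6/7; a_2 = 25/63; a_3 = -86/693; a_4 = 41/1386; a_5 = -59/10395


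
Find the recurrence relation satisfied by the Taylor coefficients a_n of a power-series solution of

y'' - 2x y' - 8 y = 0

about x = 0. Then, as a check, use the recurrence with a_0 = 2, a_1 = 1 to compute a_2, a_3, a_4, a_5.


Substitute y = sum_n a_n x^n.
y''(x) has coefficient (n+2)(n+1) a_{n+2} at x^n;
-2 x y'(x) has coefficient -2 n a_n at x^n (shift);
-8 y(x) has coefficient -8 a_n at x^n.
Matching x^n: (n+2)(n+1) a_{n+2} + (-2n - 8) a_n = 0.
Thus a_{n+2} = (2n + 8) / ((n+1)(n+2)) * a_n.

Check with a_0 = 2, a_1 = 1 (apply the recurrence for n = 0, 1, 2, 3): a_0 = 2, a_1 = 1, a_2 = 8, a_3 = 5/3, a_4 = 8, a_5 = 7/6.

a_(n+2) = (2n + 8) / ((n+1)(n+2)) * a_n; check: a_0 = 2, a_1 = 1, a_2 = 8, a_3 = 5/3, a_4 = 8, a_5 = 7/6


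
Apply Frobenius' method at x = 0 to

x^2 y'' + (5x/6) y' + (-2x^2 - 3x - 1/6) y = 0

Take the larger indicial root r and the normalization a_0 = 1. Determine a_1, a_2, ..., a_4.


Write in Frobenius form y'' + (p(x)/x) y' + (q(x)/x^2) y = 0:
  p(x) = 5/6,  q(x) = -2x^2 - 3x - 1/6.
Indicial equation: r(r-1) + (5/6) r + (-1/6) = 0 -> roots r_1 = 1/2, r_2 = -1/3.
Take r = r_1 = 1/2. Let y(x) = x^r sum_{n>=0} a_n x^n with a_0 = 1.
Substitute y = x^r sum a_n x^n and match x^{r+n}. The recurrence is
  D(n) a_n - 3 a_{n-1} - 2 a_{n-2} = 0,  where D(n) = (r+n)(r+n-1) + (5/6)(r+n) + (-1/6).
  a_n = [3 a_{n-1} + 2 a_{n-2}] / D(n).
Since the indicial polynomial factors as (r - r_1)(r - r_2), D(n) = (r_1 + n - r_1)(r_1 + n - r_2) = n(n + 5/6).
Evaluating step by step (a_0 = 1):
  n = 1: D(1) = 1(1 + 5/6) = 11/6; numerator = 3(1) = 3; a_1 = (3)/(11/6) = 18/11
  n = 2: D(2) = 2(2 + 5/6) = 17/3; numerator = 3(18/11) + 2(1) = 76/11; a_2 = (76/11)/(17/3) = 228/187
  n = 3: D(3) = 3(3 + 5/6) = 23/2; numerator = 3(228/187) + 2(18/11) = 1296/187; a_3 = (1296/187)/(23/2) = 2592/4301
  n = 4: D(4) = 4(4 + 5/6) = 58/3; numerator = 3(2592/4301) + 2(228/187) = 18264/4301; a_4 = (18264/4301)/(58/3) = 27396/124729

r = 1/2; a_0 = 1; a_1 = 18/11; a_2 = 228/187; a_3 = 2592/4301; a_4 = 27396/124729


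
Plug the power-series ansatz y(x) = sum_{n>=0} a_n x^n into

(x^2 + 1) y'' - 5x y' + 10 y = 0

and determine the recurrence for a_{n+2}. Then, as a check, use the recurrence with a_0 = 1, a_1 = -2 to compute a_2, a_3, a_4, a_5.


Substitute y = sum_n a_n x^n.
(1 + 1 x^2) y'' contributes (n+2)(n+1) a_{n+2} + n(n-1) a_n at x^n.
-5 x y'(x) contributes -5 n a_n at x^n.
10 y(x) contributes 10 a_n at x^n.
Matching x^n: (n+2)(n+1) a_{n+2} + (n(n-1) - 5 n + 10) a_n = 0.
Thus a_{n+2} = (-n(n-1) + 5 n - 10) / ((n+1)(n+2)) * a_n.

Check with a_0 = 1, a_1 = -2 (apply the recurrence for n = 0, 1, 2, 3): a_0 = 1, a_1 = -2, a_2 = -5, a_3 = 5/3, a_4 = 5/6, a_5 = -1/12.

a_(n+2) = (-n(n-1) + 5 n - 10) / ((n+1)(n+2)) * a_n; check: a_0 = 1, a_1 = -2, a_2 = -5, a_3 = 5/3, a_4 = 5/6, a_5 = -1/12


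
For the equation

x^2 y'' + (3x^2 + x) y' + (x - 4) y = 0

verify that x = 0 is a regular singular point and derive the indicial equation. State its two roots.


Divide by x^2 to reach normal form y'' + P_1(x) y' + P_2(x) y = 0 with P_1(x) = 3 + 1/x and P_2(x) = 1/x - 4/x^2.
x = 0 is a singular point because the y'-coefficient 3 + 1/x has a pole at x = 0 and the y-coefficient 1/x - 4/x^2 has a pole at x = 0.
It is a regular singular point because x P_1(x) = p(x) = 3x + 1 and x^2 P_2(x) = q(x) = x - 4 are polynomials, hence analytic at x = 0.
p(0) = 1,  q(0) = -4.
Indicial equation: r(r-1) + p(0) r + q(0) = 0, i.e. r^2 + (p(0) - 1) r + q(0) = 0, i.e. r^2 - 4 = 0.
Discriminant: (0)^2 - 4(-4) = 16, so r = (0 ± 4)/2.
Solving: r_1 = 2, r_2 = -2.

indicial: r^2 - 4 = 0; roots r_1 = 2, r_2 = -2


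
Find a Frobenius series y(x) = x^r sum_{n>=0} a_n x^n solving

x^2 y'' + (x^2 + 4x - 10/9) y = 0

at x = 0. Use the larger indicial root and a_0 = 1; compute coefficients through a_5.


Write in Frobenius form y'' + (p(x)/x) y' + (q(x)/x^2) y = 0:
  p(x) = 0,  q(x) = x^2 + 4x - 10/9.
Indicial equation: r(r-1) + (0) r + (-10/9) = 0 -> roots r_1 = 5/3, r_2 = -2/3.
Take r = r_1 = 5/3. Let y(x) = x^r sum_{n>=0} a_n x^n with a_0 = 1.
Substitute y = x^r sum a_n x^n and match x^{r+n}. The recurrence is
  D(n) a_n + 4 a_{n-1} + 1 a_{n-2} = 0,  where D(n) = (r+n)(r+n-1) + (0)(r+n) + (-10/9).
  a_n = [-4 a_{n-1} - 1 a_{n-2}] / D(n).
Since the indicial polynomial factors as (r - r_1)(r - r_2), D(n) = (r_1 + n - r_1)(r_1 + n - r_2) = n(n + 7/3).
Evaluating step by step (a_0 = 1):
  n = 1: D(1) = 1(1 + 7/3) = 10/3; numerator = -4(1) = -4; a_1 = (-4)/(10/3) = -6/5
  n = 2: D(2) = 2(2 + 7/3) = 26/3; numerator = -4(-6/5) - 1(1) = 19/5; a_2 = (19/5)/(26/3) = 57/130
  n = 3: D(3) = 3(3 + 7/3) = 16; numerator = -4(57/130) - 1(-6/5) = -36/65; a_3 = (-36/65)/(16) = -9/260
  n = 4: D(4) = 4(4 + 7/3) = 76/3; numerator = -4(-9/260) - 1(57/130) = -3/10; a_4 = (-3/10)/(76/3) = -9/760
  n = 5: D(5) = 5(5 + 7/3) = 110/3; numerator = -4(-9/760) - 1(-9/260) = 81/988; a_5 = (81/988)/(110/3) = 243/108680

r = 5/3; a_0 = 1; a_1 = -6/5; a_2 = 57/130; a_3 = -9/260; a_4 = -9/760; a_5 = 243/108680


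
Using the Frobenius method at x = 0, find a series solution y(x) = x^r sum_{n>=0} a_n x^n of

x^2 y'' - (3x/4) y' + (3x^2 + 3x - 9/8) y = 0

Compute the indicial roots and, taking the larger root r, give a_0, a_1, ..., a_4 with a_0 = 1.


Write in Frobenius form y'' + (p(x)/x) y' + (q(x)/x^2) y = 0:
  p(x) = -3/4,  q(x) = 3x^2 + 3x - 9/8.
Indicial equation: r(r-1) + (-3/4) r + (-9/8) = 0 -> roots r_1 = 9/4, r_2 = -1/2.
Take r = r_1 = 9/4. Let y(x) = x^r sum_{n>=0} a_n x^n with a_0 = 1.
Substitute y = x^r sum a_n x^n and match x^{r+n}. The recurrence is
  D(n) a_n + 3 a_{n-1} + 3 a_{n-2} = 0,  where D(n) = (r+n)(r+n-1) + (-3/4)(r+n) + (-9/8).
  a_n = [-3 a_{n-1} - 3 a_{n-2}] / D(n).
Since the indicial polynomial factors as (r - r_1)(r - r_2), D(n) = (r_1 + n - r_1)(r_1 + n - r_2) = n(n + 11/4).
Evaluating step by step (a_0 = 1):
  n = 1: D(1) = 1(1 + 11/4) = 15/4; numerator = -3(1) = -3; a_1 = (-3)/(15/4) = -4/5
  n = 2: D(2) = 2(2 + 11/4) = 19/2; numerator = -3(-4/5) - 3(1) = -3/5; a_2 = (-3/5)/(19/2) = -6/95
  n = 3: D(3) = 3(3 + 11/4) = 69/4; numerator = -3(-6/95) - 3(-4/5) = 246/95; a_3 = (246/95)/(69/4) = 328/2185
  n = 4: D(4) = 4(4 + 11/4) = 27; numerator = -3(328/2185) - 3(-6/95) = -6/23; a_4 = (-6/23)/(27) = -2/207

r = 9/4; a_0 = 1; a_1 = -4/5; a_2 = -6/95; a_3 = 328/2185; a_4 = -2/207


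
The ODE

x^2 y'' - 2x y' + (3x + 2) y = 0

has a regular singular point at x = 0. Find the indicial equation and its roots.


Divide by x^2 to reach normal form y'' + P_1(x) y' + P_2(x) y = 0 with P_1(x) = -2/x and P_2(x) = 3/x + 2/x^2.
x = 0 is a singular point because the y'-coefficient -2/x has a pole at x = 0 and the y-coefficient 3/x + 2/x^2 has a pole at x = 0.
It is a regular singular point because x P_1(x) = p(x) = -2 and x^2 P_2(x) = q(x) = 3x + 2 are polynomials, hence analytic at x = 0.
p(0) = -2,  q(0) = 2.
Indicial equation: r(r-1) + p(0) r + q(0) = 0, i.e. r^2 + (p(0) - 1) r + q(0) = 0, i.e. r^2 - 3 r + 2 = 0.
Discriminant: (-3)^2 - 4(2) = 1, so r = (3 ± 1)/2.
Solving: r_1 = 2, r_2 = 1.

indicial: r^2 - 3 r + 2 = 0; roots r_1 = 2, r_2 = 1


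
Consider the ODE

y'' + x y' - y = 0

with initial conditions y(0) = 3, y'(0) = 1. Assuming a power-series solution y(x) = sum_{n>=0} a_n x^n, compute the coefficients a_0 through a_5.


Ansatz: y(x) = sum_{n>=0} a_n x^n, so y'(x) = sum_{n>=1} n a_n x^(n-1) and y''(x) = sum_{n>=2} n(n-1) a_n x^(n-2).
Substitute into P(x) y'' + Q(x) y' + R(x) y = 0 with P(x) = 1, Q(x) = x, R(x) = -1, and match powers of x.
Initial conditions: a_0 = 3, a_1 = 1.
Setting the coefficient of each power of x to zero and solving order by order (substituting the coefficients already found):
  x^0: 2 a_2 - a_0 = 0  ->  2 a_2 = a_0 = 3  ->  a_2 = 3/2
  x^1: 6 a_3 = 0  ->  a_3 = 0
  x^2: 12 a_4 + a_2 = 0  ->  12 a_4 = -a_2 = -3/2  ->  a_4 = -1/8
  x^3: 20 a_5 + 2 a_3 = 0  ->  20 a_5 = -2 a_3 = 0  ->  a_5 = 0
Truncated series: y(x) = 3 + x + (3/2) x^2 - (1/8) x^4 + O(x^6).

a_0 = 3; a_1 = 1; a_2 = 3/2; a_3 = 0; a_4 = -1/8; a_5 = 0


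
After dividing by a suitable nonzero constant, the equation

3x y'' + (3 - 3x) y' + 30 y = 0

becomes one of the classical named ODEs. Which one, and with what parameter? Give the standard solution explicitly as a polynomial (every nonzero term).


All three coefficients share the factor 3; dividing through by 3 gives  x y'' + (1 - x) y' + 10 y = 0.
This matches the Laguerre equation x y'' + (1 - x) y' + n y = 0 with n = 10; the polynomial solution is L_10(x).
With y = sum_k a_k x^k, matching x^k gives (k+1)k a_{k+1} + (k+1) a_{k+1} - k a_k + n a_k = 0, i.e. (k+1)^2 a_{k+1} = (k - n) a_k = (k - 10) a_k. The right side vanishes at k = 10, so the series terminates at degree 10.
Standard normalization L_n(0) = 1 gives a_0 = 1. Work upward with a_{k+1} = (k - 10) a_k / (k+1)^2:
  a_1 = (0 - 10)(1) / 1^2 = -10/1 = -10
  a_2 = (1 - 10)(-10) / 2^2 = 90/4 = 45/2
  a_3 = (2 - 10)(45/2) / 3^2 = -180/9 = -20
  a_4 = (3 - 10)(-20) / 4^2 = 140/16 = 35/4
  a_5 = (4 - 10)(35/4) / 5^2 = (-105/2)/25 = -21/10
  a_6 = (5 - 10)(-21/10) / 6^2 = (21/2)/36 = 7/24
  a_7 = (6 - 10)(7/24) / 7^2 = (-7/6)/49 = -1/42
  a_8 = (7 - 10)(-1/42) / 8^2 = (1/14)/64 = 1/896
  a_9 = (8 - 10)(1/896) / 9^2 = (-1/448)/81 = -1/36288
  a_10 = (9 - 10)(-1/36288) / 10^2 = (1/36288)/100 = 1/3628800
Hence L_10(x) = x^10/3628800 - x^9/36288 + x^8/896 - x^7/42 + 7 x^6/24 - 21 x^5/10 + 35 x^4/4 - 20 x^3 + 45 x^2/2 - 10 x + 1.

L_10(x); series = x^10/3628800 - x^9/36288 + x^8/896 - x^7/42 + 7 x^6/24 - 21 x^5/10 + 35 x^4/4 - 20 x^3 + 45 x^2/2 - 10 x + 1


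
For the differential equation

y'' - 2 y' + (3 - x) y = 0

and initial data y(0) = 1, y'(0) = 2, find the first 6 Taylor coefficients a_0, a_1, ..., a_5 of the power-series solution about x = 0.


Ansatz: y(x) = sum_{n>=0} a_n x^n, so y'(x) = sum_{n>=1} n a_n x^(n-1) and y''(x) = sum_{n>=2} n(n-1) a_n x^(n-2).
Substitute into P(x) y'' + Q(x) y' + R(x) y = 0 with P(x) = 1, Q(x) = -2, R(x) = 3 - x, and match powers of x.
Initial conditions: a_0 = 1, a_1 = 2.
Setting the coefficient of each power of x to zero and solving order by order (substituting the coefficients already found):
  x^0: 2 a_2 - 2 a_1 + 3 a_0 = 0  ->  2 a_2 = 2 a_1 - 3 a_0 = 1  ->  a_2 = 1/2
  x^1: 6 a_3 - 4 a_2 + 3 a_1 - a_0 = 0  ->  6 a_3 = 4 a_2 - 3 a_1 + a_0 = -3  ->  a_3 = -1/2
  x^2: 12 a_4 - 6 a_3 + 3 a_2 - a_1 = 0  ->  12 a_4 = 6 a_3 - 3 a_2 + a_1 = -5/2  ->  a_4 = -5/24
  x^3: 20 a_5 - 8 a_4 + 3 a_3 - a_2 = 0  ->  20 a_5 = 8 a_4 - 3 a_3 + a_2 = 1/3  ->  a_5 = 1/60
Truncated series: y(x) = 1 + 2 x + (1/2) x^2 - (1/2) x^3 - (5/24) x^4 + (1/60) x^5 + O(x^6).

a_0 = 1; a_1 = 2; a_2 = 1/2; a_3 = -1/2; a_4 = -5/24; a_5 = 1/60


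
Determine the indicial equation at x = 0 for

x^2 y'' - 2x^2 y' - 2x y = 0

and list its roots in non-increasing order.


Divide by x^2 to reach normal form y'' + P_1(x) y' + P_2(x) y = 0 with P_1(x) = -2 and P_2(x) = -2/x.
x = 0 is a singular point because the y-coefficient -2/x has a pole at x = 0.
It is a regular singular point because x P_1(x) = p(x) = -2x and x^2 P_2(x) = q(x) = -2x are polynomials, hence analytic at x = 0.
p(0) = 0,  q(0) = 0.
Indicial equation: r(r-1) + p(0) r + q(0) = 0, i.e. r^2 + (p(0) - 1) r + q(0) = 0, i.e. r^2 - 1 r = 0.
Discriminant: (-1)^2 - 4(0) = 1, so r = (1 ± 1)/2.
Solving: r_1 = 1, r_2 = 0.

indicial: r^2 - 1 r = 0; roots r_1 = 1, r_2 = 0


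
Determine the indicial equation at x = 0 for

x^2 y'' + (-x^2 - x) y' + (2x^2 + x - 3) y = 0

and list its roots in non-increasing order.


Divide by x^2 to reach normal form y'' + P_1(x) y' + P_2(x) y = 0 with P_1(x) = -1 - 1/x and P_2(x) = 2 + 1/x - 3/x^2.
x = 0 is a singular point because the y'-coefficient -1 - 1/x has a pole at x = 0 and the y-coefficient 2 + 1/x - 3/x^2 has a pole at x = 0.
It is a regular singular point because x P_1(x) = p(x) = -x - 1 and x^2 P_2(x) = q(x) = 2x^2 + x - 3 are polynomials, hence analytic at x = 0.
p(0) = -1,  q(0) = -3.
Indicial equation: r(r-1) + p(0) r + q(0) = 0, i.e. r^2 + (p(0) - 1) r + q(0) = 0, i.e. r^2 - 2 r - 3 = 0.
Discriminant: (-2)^2 - 4(-3) = 16, so r = (2 ± 4)/2.
Solving: r_1 = 3, r_2 = -1.

indicial: r^2 - 2 r - 3 = 0; roots r_1 = 3, r_2 = -1


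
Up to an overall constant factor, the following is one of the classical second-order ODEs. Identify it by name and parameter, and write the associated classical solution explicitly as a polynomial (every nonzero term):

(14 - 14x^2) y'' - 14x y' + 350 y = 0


All three coefficients share the factor 14; dividing through by 14 gives  (1 - x^2) y'' - x y' + 25 y = 0.
This matches the Chebyshev equation (1 - x^2) y'' - x y' + n^2 y = 0 (note the -x y' term, not -2x y') with n^2 = 25, so n = 5; the polynomial solution is T_5(x).
With y = sum_k a_k x^k, matching x^k gives (k+2)(k+1) a_{k+2} = (k^2 - n^2) a_k = (k - 5)(k + 5) a_k. The right side vanishes at k = 5, so the series with the parity of 5 terminates at degree 5.
Standard normalization: leading coefficient of T_n is 2^(n-1), so a_5 = 2^4 = 16. Work downward with a_k = (k+1)(k+2) a_{k+2} / ((k - 5)(k + 5)):
  a_3 = (4)(5)(16) / ((3 - 5)(3 + 5)) = 320/(-16) = -20
  a_1 = (2)(3)(-20) / ((1 - 5)(1 + 5)) = -120/(-24) = 5
Hence T_5(x) = 16 x^5 - 20 x^3 + 5 x.

T_5(x); series = 16 x^5 - 20 x^3 + 5 x


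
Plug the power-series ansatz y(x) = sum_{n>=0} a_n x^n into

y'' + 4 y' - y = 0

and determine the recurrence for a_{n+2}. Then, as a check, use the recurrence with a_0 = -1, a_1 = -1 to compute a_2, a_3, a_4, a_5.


Substitute y = sum_n a_n x^n.
y''(x) has coefficient (n+2)(n+1) a_{n+2} at x^n;
4 y'(x) has coefficient 4 (n+1) a_{n+1} at x^n;
-y(x) has coefficient -1 a_n at x^n.
Matching x^n: (n+2)(n+1) a_{n+2} + 4 (n+1) a_{n+1} - 1 a_n = 0.
Thus a_{n+2} = [-4 (n+1) a_{n+1} + 1 a_n] / ((n+1)(n+2)).

Check with a_0 = -1, a_1 = -1 (apply the recurrence for n = 0, 1, 2, 3): a_0 = -1, a_1 = -1, a_2 = 3/2, a_3 = -13/6, a_4 = 55/24, a_5 = -233/120.

a_(n+2) = [-4 (n+1) a_(n+1) + 1 a_n] / ((n+1)(n+2)); check: a_0 = -1, a_1 = -1, a_2 = 3/2, a_3 = -13/6, a_4 = 55/24, a_5 = -233/120


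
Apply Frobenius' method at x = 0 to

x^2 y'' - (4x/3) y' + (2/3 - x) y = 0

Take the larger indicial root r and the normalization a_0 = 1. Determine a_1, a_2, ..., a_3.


Write in Frobenius form y'' + (p(x)/x) y' + (q(x)/x^2) y = 0:
  p(x) = -4/3,  q(x) = 2/3 - x.
Indicial equation: r(r-1) + (-4/3) r + (2/3) = 0 -> roots r_1 = 2, r_2 = 1/3.
Take r = r_1 = 2. Let y(x) = x^r sum_{n>=0} a_n x^n with a_0 = 1.
Substitute y = x^r sum a_n x^n and match x^{r+n}. The recurrence is
  D(n) a_n - 1 a_{n-1} = 0,  where D(n) = (r+n)(r+n-1) + (-4/3)(r+n) + (2/3).
  a_n = 1 / D(n) * a_{n-1}.
Since the indicial polynomial factors as (r - r_1)(r - r_2), D(n) = (r_1 + n - r_1)(r_1 + n - r_2) = n(n + 5/3).
Evaluating step by step (a_0 = 1):
  n = 1: D(1) = 1(1 + 5/3) = 8/3; numerator = 1(1) = 1; a_1 = (1)/(8/3) = 3/8
  n = 2: D(2) = 2(2 + 5/3) = 22/3; numerator = 1(3/8) = 3/8; a_2 = (3/8)/(22/3) = 9/176
  n = 3: D(3) = 3(3 + 5/3) = 14; numerator = 1(9/176) = 9/176; a_3 = (9/176)/(14) = 9/2464

r = 2; a_0 = 1; a_1 = 3/8; a_2 = 9/176; a_3 = 9/2464


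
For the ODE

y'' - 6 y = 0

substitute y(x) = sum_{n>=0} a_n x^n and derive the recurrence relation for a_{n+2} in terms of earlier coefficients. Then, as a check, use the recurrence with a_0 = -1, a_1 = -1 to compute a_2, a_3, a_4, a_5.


Substitute y = sum_n a_n x^n into y'' + (const) y = 0.
y''(x) = sum_{n>=0} (n+2)(n+1) a_{n+2} x^n.
The ODE becomes sum_n [(n+2)(n+1) a_{n+2} - 6 a_n] x^n = 0.
Setting each coefficient to zero gives the recurrence:
  (n+2)(n+1) a_{n+2} - 6 a_n = 0,
  a_{n+2} = 6 / ((n+1)(n+2)) a_n.

Check with a_0 = -1, a_1 = -1 (apply the recurrence for n = 0, 1, 2, 3): a_0 = -1, a_1 = -1, a_2 = -3, a_3 = -1, a_4 = -3/2, a_5 = -3/10.

a_{n+2} = 6/((n+1)(n+2)) * a_n; check: a_0 = -1, a_1 = -1, a_2 = -3, a_3 = -1, a_4 = -3/2, a_5 = -3/10


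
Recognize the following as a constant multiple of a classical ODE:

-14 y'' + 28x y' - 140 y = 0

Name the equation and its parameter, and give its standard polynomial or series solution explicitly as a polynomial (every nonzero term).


All three coefficients share the factor -14; dividing through by -14 gives  y'' - 2x y' + 10 y = 0.
This matches the Hermite equation y'' - 2x y' + 2n y = 0 with 2n = 10, so n = 5; the polynomial solution is H_5(x).
With y = sum_k a_k x^k, matching x^k gives (k+2)(k+1) a_{k+2} = 2(k - n) a_k = 2(k - 5) a_k. The right side vanishes at k = 5, so the series with the parity of 5 terminates at degree 5.
Standard normalization: leading coefficient of H_n is 2^n, so a_5 = 2^5 = 32. Work downward with a_k = (k+1)(k+2) a_{k+2} / (2(k - n)):
  a_3 = (4)(5)(32) / (2(3 - 5)) = 640/(-4) = -160
  a_1 = (2)(3)(-160) / (2(1 - 5)) = -960/(-8) = 120
Hence H_5(x) = 32 x^5 - 160 x^3 + 120 x.

H_5(x); series = 32 x^5 - 160 x^3 + 120 x


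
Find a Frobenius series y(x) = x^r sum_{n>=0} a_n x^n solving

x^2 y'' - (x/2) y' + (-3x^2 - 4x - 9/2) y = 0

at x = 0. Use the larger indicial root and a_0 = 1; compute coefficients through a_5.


Write in Frobenius form y'' + (p(x)/x) y' + (q(x)/x^2) y = 0:
  p(x) = -1/2,  q(x) = -3x^2 - 4x - 9/2.
Indicial equation: r(r-1) + (-1/2) r + (-9/2) = 0 -> roots r_1 = 3, r_2 = -3/2.
Take r = r_1 = 3. Let y(x) = x^r sum_{n>=0} a_n x^n with a_0 = 1.
Substitute y = x^r sum a_n x^n and match x^{r+n}. The recurrence is
  D(n) a_n - 4 a_{n-1} - 3 a_{n-2} = 0,  where D(n) = (r+n)(r+n-1) + (-1/2)(r+n) + (-9/2).
  a_n = [4 a_{n-1} + 3 a_{n-2}] / D(n).
Since the indicial polynomial factors as (r - r_1)(r - r_2), D(n) = (r_1 + n - r_1)(r_1 + n - r_2) = n(n + 9/2).
Evaluating step by step (a_0 = 1):
  n = 1: D(1) = 1(1 + 9/2) = 11/2; numerator = 4(1) = 4; a_1 = (4)/(11/2) = 8/11
  n = 2: D(2) = 2(2 + 9/2) = 13; numerator = 4(8/11) + 3(1) = 65/11; a_2 = (65/11)/(13) = 5/11
  n = 3: D(3) = 3(3 + 9/2) = 45/2; numerator = 4(5/11) + 3(8/11) = 4; a_3 = (4)/(45/2) = 8/45
  n = 4: D(4) = 4(4 + 9/2) = 34; numerator = 4(8/45) + 3(5/11) = 1027/495; a_4 = (1027/495)/(34) = 1027/16830
  n = 5: D(5) = 5(5 + 9/2) = 95/2; numerator = 4(1027/16830) + 3(8/45) = 6542/8415; a_5 = (6542/8415)/(95/2) = 13084/799425

r = 3; a_0 = 1; a_1 = 8/11; a_2 = 5/11; a_3 = 8/45; a_4 = 1027/16830; a_5 = 13084/799425
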